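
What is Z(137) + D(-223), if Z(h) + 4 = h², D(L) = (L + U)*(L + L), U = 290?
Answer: -11117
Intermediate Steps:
D(L) = 2*L*(290 + L) (D(L) = (L + 290)*(L + L) = (290 + L)*(2*L) = 2*L*(290 + L))
Z(h) = -4 + h²
Z(137) + D(-223) = (-4 + 137²) + 2*(-223)*(290 - 223) = (-4 + 18769) + 2*(-223)*67 = 18765 - 29882 = -11117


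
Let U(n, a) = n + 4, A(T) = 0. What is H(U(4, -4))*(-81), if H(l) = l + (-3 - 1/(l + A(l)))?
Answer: -3159/8 ≈ -394.88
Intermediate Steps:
U(n, a) = 4 + n
H(l) = -3 + l - 1/l (H(l) = l + (-3 - 1/(l + 0)) = l + (-3 - 1/l) = -3 + l - 1/l)
H(U(4, -4))*(-81) = (-3 + (4 + 4) - 1/(4 + 4))*(-81) = (-3 + 8 - 1/8)*(-81) = (-3 + 8 - 1*⅛)*(-81) = (-3 + 8 - ⅛)*(-81) = (39/8)*(-81) = -3159/8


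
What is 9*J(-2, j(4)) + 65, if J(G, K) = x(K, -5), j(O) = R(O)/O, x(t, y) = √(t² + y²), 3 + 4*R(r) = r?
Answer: 65 + 9*√6401/16 ≈ 110.00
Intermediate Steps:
R(r) = -¾ + r/4
j(O) = (-¾ + O/4)/O
J(G, K) = √(25 + K²) (J(G, K) = √(K² + (-5)²) = √(K² + 25) = √(25 + K²))
9*J(-2, j(4)) + 65 = 9*√(25 + ((¼)*(-3 + 4)/4)²) + 65 = 9*√(25 + ((¼)*(¼)*1)²) + 65 = 9*√(25 + (1/16)²) + 65 = 9*√(25 + 1/256) + 65 = 9*√(6401/256) + 65 = 9*(√6401/16) + 65 = 9*√6401/16 + 65 = 65 + 9*√6401/16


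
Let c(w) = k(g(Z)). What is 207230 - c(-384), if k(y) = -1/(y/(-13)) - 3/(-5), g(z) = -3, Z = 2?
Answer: 3108506/15 ≈ 2.0723e+5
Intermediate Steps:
k(y) = ⅗ + 13/y (k(y) = -1/(y*(-1/13)) - 3*(-⅕) = -1/((-y/13)) + ⅗ = -(-13)/y + ⅗ = 13/y + ⅗ = ⅗ + 13/y)
c(w) = -56/15 (c(w) = ⅗ + 13/(-3) = ⅗ + 13*(-⅓) = ⅗ - 13/3 = -56/15)
207230 - c(-384) = 207230 - 1*(-56/15) = 207230 + 56/15 = 3108506/15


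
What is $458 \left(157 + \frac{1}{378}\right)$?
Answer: $\frac{13590463}{189} \approx 71907.0$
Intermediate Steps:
$458 \left(157 + \frac{1}{378}\right) = 458 \cdot \frac{59347}{378} = \frac{13590463}{189}$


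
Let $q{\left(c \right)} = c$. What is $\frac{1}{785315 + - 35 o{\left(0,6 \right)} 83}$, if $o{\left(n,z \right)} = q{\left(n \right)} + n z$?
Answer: $\frac{1}{785315} \approx 1.2734 \cdot 10^{-6}$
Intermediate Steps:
$o{\left(n,z \right)} = n + n z$
$\frac{1}{785315 + - 35 o{\left(0,6 \right)} 83} = \frac{1}{785315 + - 35 \cdot 0 \left(1 + 6\right) 83} = \frac{1}{785315 + - 35 \cdot 0 \cdot 7 \cdot 83} = \frac{1}{785315 + \left(-35\right) 0 \cdot 83} = \frac{1}{785315 + 0 \cdot 83} = \frac{1}{785315 + 0} = \frac{1}{785315}$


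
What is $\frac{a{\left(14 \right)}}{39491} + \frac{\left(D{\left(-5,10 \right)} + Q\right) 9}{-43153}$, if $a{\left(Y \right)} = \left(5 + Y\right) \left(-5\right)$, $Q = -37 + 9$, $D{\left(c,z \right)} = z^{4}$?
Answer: $- \frac{3548337803}{1704155123} \approx -2.0822$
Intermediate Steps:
$Q = -28$
$a{\left(Y \right)} = -25 - 5 Y$
$\frac{a{\left(14 \right)}}{39491} + \frac{\left(D{\left(-5,10 \right)} + Q\right) 9}{-43153} = \frac{-25 - 70}{39491} + \frac{\left(10^{4} - 28\right) 9}{-43153} = \left(-25 - 70\right) \frac{1}{39491} + \left(10000 - 28\right) 9 \left(- \frac{1}{43153}\right) = \left(-95\right) \frac{1}{39491} + 9972 \cdot 9 \left(- \frac{1}{43153}\right) = - \frac{95}{39491} + 89748 \left(- \frac{1}{43153}\right) = - \frac{95}{39491} - \frac{89748}{43153} = - \frac{3548337803}{1704155123}$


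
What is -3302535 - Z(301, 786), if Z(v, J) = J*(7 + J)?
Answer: -3925833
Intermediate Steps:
-3302535 - Z(301, 786) = -3302535 - 786*(7 + 786) = -3302535 - 786*793 = -3302535 - 1*623298 = -3302535 - 623298 = -3925833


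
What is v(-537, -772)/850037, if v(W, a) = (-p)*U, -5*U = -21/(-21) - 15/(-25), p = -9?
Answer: -72/21250925 ≈ -3.3881e-6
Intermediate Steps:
U = -8/25 (U = -(-21/(-21) - 15/(-25))/5 = -(-21*(-1/21) - 15*(-1/25))/5 = -(1 + 3/5)/5 = -1/5*8/5 = -8/25 ≈ -0.32000)
v(W, a) = -72/25 (v(W, a) = -1*(-9)*(-8/25) = 9*(-8/25) = -72/25)
v(-537, -772)/850037 = -72/25/850037 = -72/25*1/850037 = -72/21250925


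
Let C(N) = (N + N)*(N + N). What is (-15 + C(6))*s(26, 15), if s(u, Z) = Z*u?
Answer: 50310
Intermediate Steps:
C(N) = 4*N² (C(N) = (2*N)*(2*N) = 4*N²)
(-15 + C(6))*s(26, 15) = (-15 + 4*6²)*(15*26) = (-15 + 4*36)*390 = (-15 + 144)*390 = 129*390 = 50310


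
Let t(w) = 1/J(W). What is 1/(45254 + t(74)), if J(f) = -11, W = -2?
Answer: 11/497793 ≈ 2.2098e-5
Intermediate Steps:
t(w) = -1/11 (t(w) = 1/(-11) = -1/11)
1/(45254 + t(74)) = 1/(45254 - 1/11) = 1/(497793/11) = 11/497793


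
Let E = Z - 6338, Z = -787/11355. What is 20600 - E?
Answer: 305881777/11355 ≈ 26938.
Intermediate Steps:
Z = -787/11355 (Z = -787*1/11355 = -787/11355 ≈ -0.069309)
E = -71968777/11355 (E = -787/11355 - 6338 = -71968777/11355 ≈ -6338.1)
20600 - E = 20600 - 1*(-71968777/11355) = 20600 + 71968777/11355 = 305881777/11355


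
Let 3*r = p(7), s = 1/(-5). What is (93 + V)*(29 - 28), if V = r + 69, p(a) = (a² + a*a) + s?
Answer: 973/5 ≈ 194.60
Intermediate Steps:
s = -⅕ ≈ -0.20000
p(a) = -⅕ + 2*a² (p(a) = (a² + a*a) - ⅕ = (a² + a²) - ⅕ = 2*a² - ⅕ = -⅕ + 2*a²)
r = 163/5 (r = (-⅕ + 2*7²)/3 = (-⅕ + 2*49)/3 = (-⅕ + 98)/3 = (⅓)*(489/5) = 163/5 ≈ 32.600)
V = 508/5 (V = 163/5 + 69 = 508/5 ≈ 101.60)
(93 + V)*(29 - 28) = (93 + 508/5)*(29 - 28) = (973/5)*1 = 973/5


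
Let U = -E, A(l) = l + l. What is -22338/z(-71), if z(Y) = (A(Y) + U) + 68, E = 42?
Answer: 11169/58 ≈ 192.57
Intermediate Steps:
A(l) = 2*l
U = -42 (U = -1*42 = -42)
z(Y) = 26 + 2*Y (z(Y) = (2*Y - 42) + 68 = (-42 + 2*Y) + 68 = 26 + 2*Y)
-22338/z(-71) = -22338/(26 + 2*(-71)) = -22338/(26 - 142) = -22338/(-116) = -22338*(-1/116) = 11169/58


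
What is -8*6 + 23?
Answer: -25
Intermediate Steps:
-8*6 + 23 = -48 + 23 = -25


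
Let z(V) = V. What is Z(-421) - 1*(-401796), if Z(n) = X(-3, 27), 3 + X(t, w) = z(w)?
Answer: 401820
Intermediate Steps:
X(t, w) = -3 + w
Z(n) = 24 (Z(n) = -3 + 27 = 24)
Z(-421) - 1*(-401796) = 24 - 1*(-401796) = 24 + 401796 = 401820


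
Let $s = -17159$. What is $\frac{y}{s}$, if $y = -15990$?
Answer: $\frac{15990}{17159} \approx 0.93187$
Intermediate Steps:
$\frac{y}{s} = - \frac{15990}{-17159} = \left(-15990\right) \left(- \frac{1}{17159}\right) = \frac{15990}{17159}$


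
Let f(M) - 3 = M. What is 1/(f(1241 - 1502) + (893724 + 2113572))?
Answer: 1/3007038 ≈ 3.3255e-7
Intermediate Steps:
f(M) = 3 + M
1/(f(1241 - 1502) + (893724 + 2113572)) = 1/((3 + (1241 - 1502)) + (893724 + 2113572)) = 1/((3 - 261) + 3007296) = 1/(-258 + 3007296) = 1/3007038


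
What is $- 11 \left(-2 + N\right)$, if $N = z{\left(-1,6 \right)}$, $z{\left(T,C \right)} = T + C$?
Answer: $-33$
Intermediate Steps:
$z{\left(T,C \right)} = C + T$
$N = 5$ ($N = 6 - 1 = 5$)
$- 11 \left(-2 + N\right) = - 11 \left(-2 + 5\right) = \left(-11\right) 3 = -33$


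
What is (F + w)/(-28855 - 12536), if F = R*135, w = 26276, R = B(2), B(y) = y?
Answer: -26546/41391 ≈ -0.64135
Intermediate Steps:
R = 2
F = 270 (F = 2*135 = 270)
(F + w)/(-28855 - 12536) = (270 + 26276)/(-28855 - 12536) = 26546/(-41391) = 26546*(-1/41391) = -26546/41391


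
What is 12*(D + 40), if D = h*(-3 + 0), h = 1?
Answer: 444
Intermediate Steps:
D = -3 (D = 1*(-3 + 0) = 1*(-3) = -3)
12*(D + 40) = 12*(-3 + 40) = 12*37 = 444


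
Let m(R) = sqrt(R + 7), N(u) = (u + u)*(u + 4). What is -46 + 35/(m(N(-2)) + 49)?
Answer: -108777/2402 - 35*I/2402 ≈ -45.286 - 0.014571*I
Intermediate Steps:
N(u) = 2*u*(4 + u) (N(u) = (2*u)*(4 + u) = 2*u*(4 + u))
m(R) = sqrt(7 + R)
-46 + 35/(m(N(-2)) + 49) = -46 + 35/(sqrt(7 + 2*(-2)*(4 - 2)) + 49) = -46 + 35/(sqrt(7 + 2*(-2)*2) + 49) = -46 + 35/(sqrt(7 - 8) + 49) = -46 + 35/(sqrt(-1) + 49) = -46 + 35/(I + 49) = -46 + 35/(49 + I) = -46 + 35*((49 - I)/2402) = -46 + 35*(49 - I)/2402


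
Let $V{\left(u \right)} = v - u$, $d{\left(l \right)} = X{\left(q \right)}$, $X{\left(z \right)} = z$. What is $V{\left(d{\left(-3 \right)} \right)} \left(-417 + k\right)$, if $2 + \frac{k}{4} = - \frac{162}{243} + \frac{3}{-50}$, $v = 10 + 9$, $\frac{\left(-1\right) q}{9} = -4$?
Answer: $\frac{545581}{75} \approx 7274.4$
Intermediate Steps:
$q = 36$ ($q = \left(-9\right) \left(-4\right) = 36$)
$v = 19$
$d{\left(l \right)} = 36$
$V{\left(u \right)} = 19 - u$
$k = - \frac{818}{75}$ ($k = -8 + 4 \left(- \frac{162}{243} + \frac{3}{-50}\right) = -8 + 4 \left(\left(-162\right) \frac{1}{243} + 3 \left(- \frac{1}{50}\right)\right) = -8 + 4 \left(- \frac{2}{3} - \frac{3}{50}\right) = -8 + 4 \left(- \frac{109}{150}\right) = -8 - \frac{218}{75} = - \frac{818}{75} \approx -10.907$)
$V{\left(d{\left(-3 \right)} \right)} \left(-417 + k\right) = \left(19 - 36\right) \left(-417 - \frac{818}{75}\right) = \left(19 - 36\right) \left(- \frac{32093}{75}\right) = \left(-17\right) \left(- \frac{32093}{75}\right) = \frac{545581}{75}$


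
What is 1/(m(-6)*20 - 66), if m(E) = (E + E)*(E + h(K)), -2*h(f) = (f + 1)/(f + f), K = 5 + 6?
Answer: 11/15834 ≈ 0.00069471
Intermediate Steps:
K = 11
h(f) = -(1 + f)/(4*f) (h(f) = -(f + 1)/(2*(f + f)) = -(1 + f)/(2*(2*f)) = -(1 + f)*1/(2*f)/2 = -(1 + f)/(4*f))
m(E) = 2*E*(-3/11 + E) (m(E) = (E + E)*(E + (¼)*(-1 - 1*11)/11) = (2*E)*(E + (¼)*(1/11)*(-1 - 11)) = (2*E)*(E + (¼)*(1/11)*(-12)) = (2*E)*(E - 3/11) = (2*E)*(-3/11 + E) = 2*E*(-3/11 + E))
1/(m(-6)*20 - 66) = 1/(((2/11)*(-6)*(-3 + 11*(-6)))*20 - 66) = 1/(((2/11)*(-6)*(-3 - 66))*20 - 66) = 1/(((2/11)*(-6)*(-69))*20 - 66) = 1/((828/11)*20 - 66) = 1/(16560/11 - 66) = 1/(15834/11) = 11/15834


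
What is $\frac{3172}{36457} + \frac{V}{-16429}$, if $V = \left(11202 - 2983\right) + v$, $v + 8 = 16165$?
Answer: $- \frac{836563044}{598952053} \approx -1.3967$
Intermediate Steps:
$v = 16157$ ($v = -8 + 16165 = 16157$)
$V = 24376$ ($V = \left(11202 - 2983\right) + 16157 = 8219 + 16157 = 24376$)
$\frac{3172}{36457} + \frac{V}{-16429} = \frac{3172}{36457} + \frac{24376}{-16429} = 3172 \cdot \frac{1}{36457} + 24376 \left(- \frac{1}{16429}\right) = \frac{3172}{36457} - \frac{24376}{16429} = - \frac{836563044}{598952053}$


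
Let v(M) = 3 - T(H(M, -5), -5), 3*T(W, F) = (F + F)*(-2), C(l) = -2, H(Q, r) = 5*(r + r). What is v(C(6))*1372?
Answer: -15092/3 ≈ -5030.7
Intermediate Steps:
H(Q, r) = 10*r (H(Q, r) = 5*(2*r) = 10*r)
T(W, F) = -4*F/3 (T(W, F) = ((F + F)*(-2))/3 = ((2*F)*(-2))/3 = (-4*F)/3 = -4*F/3)
v(M) = -11/3 (v(M) = 3 - (-4)*(-5)/3 = 3 - 1*20/3 = 3 - 20/3 = -11/3)
v(C(6))*1372 = -11/3*1372 = -15092/3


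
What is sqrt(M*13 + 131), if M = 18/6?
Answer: sqrt(170) ≈ 13.038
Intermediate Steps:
M = 3 (M = 18*(1/6) = 3)
sqrt(M*13 + 131) = sqrt(3*13 + 131) = sqrt(39 + 131) = sqrt(170)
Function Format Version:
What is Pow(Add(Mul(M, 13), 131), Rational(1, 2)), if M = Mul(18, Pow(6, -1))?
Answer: Pow(170, Rational(1, 2)) ≈ 13.038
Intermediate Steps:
M = 3 (M = Mul(18, Rational(1, 6)) = 3)
Pow(Add(Mul(M, 13), 131), Rational(1, 2)) = Pow(Add(Mul(3, 13), 131), Rational(1, 2)) = Pow(Add(39, 131), Rational(1, 2)) = Pow(170, Rational(1, 2))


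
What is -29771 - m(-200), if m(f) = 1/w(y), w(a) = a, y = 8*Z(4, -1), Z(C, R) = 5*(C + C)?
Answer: -9526721/320 ≈ -29771.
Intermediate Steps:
Z(C, R) = 10*C (Z(C, R) = 5*(2*C) = 10*C)
y = 320 (y = 8*(10*4) = 8*40 = 320)
m(f) = 1/320
-29771 - m(-200) = -29771 - 1*1/320 = -29771 - 1/320 = -9526721/320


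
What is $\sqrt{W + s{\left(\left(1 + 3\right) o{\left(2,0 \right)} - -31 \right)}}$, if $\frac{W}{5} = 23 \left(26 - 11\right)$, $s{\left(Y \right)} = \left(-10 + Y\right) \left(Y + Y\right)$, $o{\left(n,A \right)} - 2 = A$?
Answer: $3 \sqrt{443} \approx 63.143$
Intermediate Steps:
$o{\left(n,A \right)} = 2 + A$
$s{\left(Y \right)} = 2 Y \left(-10 + Y\right)$ ($s{\left(Y \right)} = \left(-10 + Y\right) 2 Y = 2 Y \left(-10 + Y\right)$)
$W = 1725$ ($W = 5 \cdot 23 \left(26 - 11\right) = 5 \cdot 23 \cdot 15 = 5 \cdot 345 = 1725$)
$\sqrt{W + s{\left(\left(1 + 3\right) o{\left(2,0 \right)} - -31 \right)}} = \sqrt{1725 + 2 \left(\left(1 + 3\right) \left(2 + 0\right) - -31\right) \left(-10 + \left(\left(1 + 3\right) \left(2 + 0\right) - -31\right)\right)} = \sqrt{1725 + 2 \left(4 \cdot 2 + 31\right) \left(-10 + \left(4 \cdot 2 + 31\right)\right)} = \sqrt{1725 + 2 \left(8 + 31\right) \left(-10 + \left(8 + 31\right)\right)} = \sqrt{1725 + 2 \cdot 39 \left(-10 + 39\right)} = \sqrt{1725 + 2 \cdot 39 \cdot 29} = \sqrt{1725 + 2262} = \sqrt{3987} = 3 \sqrt{443}$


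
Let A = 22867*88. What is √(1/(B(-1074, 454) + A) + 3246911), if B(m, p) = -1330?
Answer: √13130456955401012082/2010966 ≈ 1801.9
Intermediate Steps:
A = 2012296
√(1/(B(-1074, 454) + A) + 3246911) = √(1/(-1330 + 2012296) + 3246911) = √(1/2010966 + 3246911) = √(6529427626027/2010966) = √13130456955401012082/2010966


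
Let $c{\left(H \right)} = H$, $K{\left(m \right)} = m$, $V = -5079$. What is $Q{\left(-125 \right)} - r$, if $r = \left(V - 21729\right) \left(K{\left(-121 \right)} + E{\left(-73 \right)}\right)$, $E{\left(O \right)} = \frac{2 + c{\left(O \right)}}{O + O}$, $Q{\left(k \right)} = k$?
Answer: $- \frac{235852505}{73} \approx -3.2309 \cdot 10^{6}$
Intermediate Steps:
$E{\left(O \right)} = \frac{2 + O}{2 O}$ ($E{\left(O \right)} = \frac{2 + O}{O + O} = \frac{2 + O}{2 O}$)
$r = \frac{235843380}{73}$ ($r = \left(-5079 - 21729\right) \left(-121 + \frac{2 - 73}{2 \left(-73\right)}\right) = - 26808 \left(-121 + \frac{1}{2} \left(- \frac{1}{73}\right) \left(-71\right)\right) = - 26808 \left(-121 + \frac{71}{146}\right) = \left(-26808\right) \left(- \frac{17595}{146}\right) = \frac{235843380}{73} \approx 3.2307 \cdot 10^{6}$)
$Q{\left(-125 \right)} - r = -125 - \frac{235843380}{73} = - \frac{235852505}{73}$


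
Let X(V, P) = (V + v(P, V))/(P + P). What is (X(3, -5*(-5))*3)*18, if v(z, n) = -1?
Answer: 54/25 ≈ 2.1600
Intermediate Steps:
X(V, P) = (-1 + V)/(2*P) (X(V, P) = (V - 1)/(P + P) = (-1 + V)/((2*P)) = (-1 + V)*(1/(2*P)) = (-1 + V)/(2*P))
(X(3, -5*(-5))*3)*18 = (((-1 + 3)/(2*((-5*(-5)))))*3)*18 = (((1/2)*2/25)*3)*18 = (((1/2)*(1/25)*2)*3)*18 = ((1/25)*3)*18 = (3/25)*18 = 54/25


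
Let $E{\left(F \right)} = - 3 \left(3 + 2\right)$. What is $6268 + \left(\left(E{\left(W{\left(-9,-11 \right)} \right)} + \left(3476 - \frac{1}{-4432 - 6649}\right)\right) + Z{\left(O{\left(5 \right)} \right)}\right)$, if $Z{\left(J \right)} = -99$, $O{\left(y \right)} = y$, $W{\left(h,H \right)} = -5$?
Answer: $\frac{106710031}{11081} \approx 9630.0$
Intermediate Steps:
$E{\left(F \right)} = -15$ ($E{\left(F \right)} = \left(-3\right) 5 = -15$)
$6268 + \left(\left(E{\left(W{\left(-9,-11 \right)} \right)} + \left(3476 - \frac{1}{-4432 - 6649}\right)\right) + Z{\left(O{\left(5 \right)} \right)}\right) = 6268 + \left(\left(-15 + \left(3476 - \frac{1}{-4432 - 6649}\right)\right) - 99\right) = 6268 + \left(\left(-15 + \left(3476 - \frac{1}{-11081}\right)\right) - 99\right) = 6268 + \left(\left(-15 + \left(3476 - - \frac{1}{11081}\right)\right) - 99\right) = 6268 + \left(\left(-15 + \left(3476 + \frac{1}{11081}\right)\right) - 99\right) = 6268 + \left(\left(-15 + \frac{38517557}{11081}\right) - 99\right) = 6268 + \left(\frac{38351342}{11081} - 99\right) = 6268 + \frac{37254323}{11081} = \frac{106710031}{11081}$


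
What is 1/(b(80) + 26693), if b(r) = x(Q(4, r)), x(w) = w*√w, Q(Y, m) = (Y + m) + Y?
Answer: 26693/711834777 - 176*√22/711834777 ≈ 3.6339e-5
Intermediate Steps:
Q(Y, m) = m + 2*Y
x(w) = w^(3/2)
b(r) = (8 + r)^(3/2) (b(r) = (r + 2*4)^(3/2) = (r + 8)^(3/2) = (8 + r)^(3/2))
1/(b(80) + 26693) = 1/((8 + 80)^(3/2) + 26693) = 1/(88^(3/2) + 26693) = 1/(176*√22 + 26693) = 1/(26693 + 176*√22)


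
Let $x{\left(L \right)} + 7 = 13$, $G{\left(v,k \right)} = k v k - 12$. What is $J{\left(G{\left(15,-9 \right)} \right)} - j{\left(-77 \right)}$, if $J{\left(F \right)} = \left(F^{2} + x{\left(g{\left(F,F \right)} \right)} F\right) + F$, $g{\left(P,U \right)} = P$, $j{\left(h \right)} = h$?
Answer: $1455707$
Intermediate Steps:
$G{\left(v,k \right)} = -12 + v k^{2}$ ($G{\left(v,k \right)} = v k^{2} - 12 = -12 + v k^{2}$)
$x{\left(L \right)} = 6$ ($x{\left(L \right)} = -7 + 13 = 6$)
$J{\left(F \right)} = F^{2} + 7 F$ ($J{\left(F \right)} = \left(F^{2} + 6 F\right) + F = F^{2} + 7 F$)
$J{\left(G{\left(15,-9 \right)} \right)} - j{\left(-77 \right)} = \left(-12 + 15 \left(-9\right)^{2}\right) \left(7 - \left(12 - 15 \left(-9\right)^{2}\right)\right) - -77 = \left(-12 + 15 \cdot 81\right) \left(7 + \left(-12 + 15 \cdot 81\right)\right) + 77 = \left(-12 + 1215\right) \left(7 + \left(-12 + 1215\right)\right) + 77 = 1203 \left(7 + 1203\right) + 77 = 1203 \cdot 1210 + 77 = 1455630 + 77 = 1455707$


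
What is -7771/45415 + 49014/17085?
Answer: 27909377/10345537 ≈ 2.6977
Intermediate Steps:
-7771/45415 + 49014/17085 = -7771*1/45415 + 49014*(1/17085) = -7771/45415 + 16338/5695 = 27909377/10345537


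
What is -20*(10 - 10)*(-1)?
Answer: 0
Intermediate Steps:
-20*(10 - 10)*(-1) = -20*0*(-1) = 0*(-1) = 0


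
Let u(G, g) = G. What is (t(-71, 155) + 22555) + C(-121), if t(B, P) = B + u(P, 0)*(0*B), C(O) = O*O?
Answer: 37125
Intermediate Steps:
C(O) = O**2
t(B, P) = B (t(B, P) = B + P*(0*B) = B + P*0 = B + 0 = B)
(t(-71, 155) + 22555) + C(-121) = (-71 + 22555) + (-121)**2 = 22484 + 14641 = 37125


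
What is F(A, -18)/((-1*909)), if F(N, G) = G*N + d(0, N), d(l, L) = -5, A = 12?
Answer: 221/909 ≈ 0.24312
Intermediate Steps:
F(N, G) = -5 + G*N (F(N, G) = G*N - 5 = -5 + G*N)
F(A, -18)/((-1*909)) = (-5 - 18*12)/((-1*909)) = (-5 - 216)/(-909) = -221*(-1/909) = 221/909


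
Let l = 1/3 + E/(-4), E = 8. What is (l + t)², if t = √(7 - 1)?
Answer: 79/9 - 10*√6/3 ≈ 0.61281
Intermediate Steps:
l = -5/3 (l = 1/3 + 8/(-4) = 1*(⅓) + 8*(-¼) = ⅓ - 2 = -5/3 ≈ -1.6667)
t = √6 ≈ 2.4495
(l + t)² = (-5/3 + √6)²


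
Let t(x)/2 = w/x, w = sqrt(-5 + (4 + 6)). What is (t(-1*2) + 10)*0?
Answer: 0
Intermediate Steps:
w = sqrt(5) (w = sqrt(-5 + 10) = sqrt(5) ≈ 2.2361)
t(x) = 2*sqrt(5)/x (t(x) = 2*(sqrt(5)/x) = 2*sqrt(5)/x)
(t(-1*2) + 10)*0 = (2*sqrt(5)/((-1*2)) + 10)*0 = (2*sqrt(5)/(-2) + 10)*0 = (2*sqrt(5)*(-1/2) + 10)*0 = (-sqrt(5) + 10)*0 = (10 - sqrt(5))*0 = 0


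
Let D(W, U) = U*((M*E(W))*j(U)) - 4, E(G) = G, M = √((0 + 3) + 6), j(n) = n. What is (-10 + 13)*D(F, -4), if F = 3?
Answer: 420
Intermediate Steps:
M = 3 (M = √(3 + 6) = √9 = 3)
D(W, U) = -4 + 3*W*U² (D(W, U) = U*((3*W)*U) - 4 = U*(3*U*W) - 4 = 3*W*U² - 4 = -4 + 3*W*U²)
(-10 + 13)*D(F, -4) = (-10 + 13)*(-4 + 3*3*(-4)²) = 3*(-4 + 3*3*16) = 3*(-4 + 144) = 3*140 = 420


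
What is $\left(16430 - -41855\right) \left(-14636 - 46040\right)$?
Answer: $-3536500660$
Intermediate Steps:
$\left(16430 - -41855\right) \left(-14636 - 46040\right) = \left(16430 + 41855\right) \left(-60676\right) = 58285 \left(-60676\right) = -3536500660$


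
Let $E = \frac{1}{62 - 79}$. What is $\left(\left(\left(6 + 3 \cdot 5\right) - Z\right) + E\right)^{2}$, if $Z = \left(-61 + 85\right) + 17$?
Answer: $\frac{116281}{289} \approx 402.36$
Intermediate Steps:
$Z = 41$ ($Z = 24 + 17 = 41$)
$E = - \frac{1}{17}$ ($E = \frac{1}{-17} = - \frac{1}{17} \approx -0.058824$)
$\left(\left(\left(6 + 3 \cdot 5\right) - Z\right) + E\right)^{2} = \left(\left(\left(6 + 3 \cdot 5\right) - 41\right) - \frac{1}{17}\right)^{2} = \left(\left(\left(6 + 15\right) - 41\right) - \frac{1}{17}\right)^{2} = \left(\left(21 - 41\right) - \frac{1}{17}\right)^{2} = \left(-20 - \frac{1}{17}\right)^{2} = \left(- \frac{341}{17}\right)^{2} = \frac{116281}{289}$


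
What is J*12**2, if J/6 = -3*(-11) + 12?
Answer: 38880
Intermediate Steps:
J = 270 (J = 6*(-3*(-11) + 12) = 6*(33 + 12) = 6*45 = 270)
J*12**2 = 270*12**2 = 270*144 = 38880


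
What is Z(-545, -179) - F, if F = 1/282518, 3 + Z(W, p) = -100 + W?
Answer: -183071665/282518 ≈ -648.00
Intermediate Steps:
Z(W, p) = -103 + W (Z(W, p) = -3 + (-100 + W) = -103 + W)
F = 1/282518 ≈ 3.5396e-6
Z(-545, -179) - F = (-103 - 545) - 1*1/282518 = -648 - 1/282518 = -183071665/282518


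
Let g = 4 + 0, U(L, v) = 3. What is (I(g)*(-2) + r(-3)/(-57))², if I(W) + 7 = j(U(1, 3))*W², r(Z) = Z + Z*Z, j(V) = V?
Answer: 2433600/361 ≈ 6741.3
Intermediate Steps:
g = 4
r(Z) = Z + Z²
I(W) = -7 + 3*W²
(I(g)*(-2) + r(-3)/(-57))² = ((-7 + 3*4²)*(-2) - 3*(1 - 3)/(-57))² = ((-7 + 3*16)*(-2) - 3*(-2)*(-1/57))² = ((-7 + 48)*(-2) + 6*(-1/57))² = (41*(-2) - 2/19)² = (-82 - 2/19)² = (-1560/19)² = 2433600/361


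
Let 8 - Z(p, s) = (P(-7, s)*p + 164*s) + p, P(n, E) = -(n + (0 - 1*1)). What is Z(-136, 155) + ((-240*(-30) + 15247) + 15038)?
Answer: 13297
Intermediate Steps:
P(n, E) = 1 - n (P(n, E) = -(n + (0 - 1)) = -(n - 1) = -(-1 + n) = 1 - n)
Z(p, s) = 8 - 164*s - 9*p (Z(p, s) = 8 - (((1 - 1*(-7))*p + 164*s) + p) = 8 - (((1 + 7)*p + 164*s) + p) = 8 - ((8*p + 164*s) + p) = 8 - (9*p + 164*s) = 8 + (-164*s - 9*p) = 8 - 164*s - 9*p)
Z(-136, 155) + ((-240*(-30) + 15247) + 15038) = (8 - 164*155 - 9*(-136)) + ((-240*(-30) + 15247) + 15038) = (8 - 25420 + 1224) + ((7200 + 15247) + 15038) = -24188 + (22447 + 15038) = -24188 + 37485 = 13297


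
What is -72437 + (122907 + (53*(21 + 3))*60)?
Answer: 126790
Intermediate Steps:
-72437 + (122907 + (53*(21 + 3))*60) = -72437 + (122907 + (53*24)*60) = -72437 + (122907 + 1272*60) = -72437 + (122907 + 76320) = -72437 + 199227 = 126790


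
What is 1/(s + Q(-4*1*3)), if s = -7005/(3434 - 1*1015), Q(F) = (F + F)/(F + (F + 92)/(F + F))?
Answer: -55637/74031 ≈ -0.75154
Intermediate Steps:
Q(F) = 2*F/(F + (92 + F)/(2*F)) (Q(F) = (2*F)/(F + (92 + F)/((2*F))) = (2*F)/(F + (92 + F)*(1/(2*F))) = (2*F)/(F + (92 + F)/(2*F)) = 2*F/(F + (92 + F)/(2*F)))
s = -7005/2419 (s = -7005/(3434 - 1015) = -7005/2419 ≈ -2.8958)
1/(s + Q(-4*1*3)) = 1/(-7005/2419 + 4*(-4*1*3)**2/(92 - 4*1*3 + 2*(-4*1*3)**2)) = 1/(-7005/2419 + 4*(-4*3)**2/(92 - 4*3 + 2*(-4*3)**2)) = 1/(-7005/2419 + 4*(-12)**2/(92 - 12 + 2*(-12)**2)) = 1/(-7005/2419 + 4*144/(92 - 12 + 2*144)) = 1/(-7005/2419 + 4*144/(92 - 12 + 288)) = 1/(-7005/2419 + 4*144/368) = 1/(-7005/2419 + 4*144*(1/368)) = 1/(-7005/2419 + 36/23) = 1/(-74031/55637) = -55637/74031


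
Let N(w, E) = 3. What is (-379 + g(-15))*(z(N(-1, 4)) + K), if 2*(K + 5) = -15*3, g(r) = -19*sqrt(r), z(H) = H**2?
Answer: 14023/2 + 703*I*sqrt(15)/2 ≈ 7011.5 + 1361.4*I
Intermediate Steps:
K = -55/2 (K = -5 + (-15*3)/2 = -5 + (1/2)*(-45) = -5 - 45/2 = -55/2 ≈ -27.500)
(-379 + g(-15))*(z(N(-1, 4)) + K) = (-379 - 19*I*sqrt(15))*(3**2 - 55/2) = (-379 - 19*I*sqrt(15))*(9 - 55/2) = (-379 - 19*I*sqrt(15))*(-37/2) = 14023/2 + 703*I*sqrt(15)/2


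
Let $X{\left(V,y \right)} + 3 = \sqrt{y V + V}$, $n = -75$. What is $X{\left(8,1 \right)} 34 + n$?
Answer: $-41$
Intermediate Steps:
$X{\left(V,y \right)} = -3 + \sqrt{V + V y}$ ($X{\left(V,y \right)} = -3 + \sqrt{y V + V} = -3 + \sqrt{V y + V} = -3 + \sqrt{V + V y}$)
$X{\left(8,1 \right)} 34 + n = \left(-3 + \sqrt{8 \left(1 + 1\right)}\right) 34 - 75 = \left(-3 + \sqrt{8 \cdot 2}\right) 34 - 75 = \left(-3 + \sqrt{16}\right) 34 - 75 = \left(-3 + 4\right) 34 - 75 = 1 \cdot 34 - 75 = 34 - 75 = -41$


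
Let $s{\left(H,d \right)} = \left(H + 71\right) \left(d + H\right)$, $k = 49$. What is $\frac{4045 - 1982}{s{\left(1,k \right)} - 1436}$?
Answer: $\frac{2063}{2164} \approx 0.95333$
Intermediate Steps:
$s{\left(H,d \right)} = \left(71 + H\right) \left(H + d\right)$
$\frac{4045 - 1982}{s{\left(1,k \right)} - 1436} = \frac{4045 - 1982}{\left(1^{2} + 71 \cdot 1 + 71 \cdot 49 + 1 \cdot 49\right) - 1436} = \frac{2063}{\left(1 + 71 + 3479 + 49\right) - 1436} = \frac{2063}{3600 - 1436} = \frac{2063}{2164}$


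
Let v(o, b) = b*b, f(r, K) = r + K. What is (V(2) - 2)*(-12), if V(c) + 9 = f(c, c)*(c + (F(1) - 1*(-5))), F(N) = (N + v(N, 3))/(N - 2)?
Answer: 276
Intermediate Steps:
f(r, K) = K + r
v(o, b) = b²
F(N) = (9 + N)/(-2 + N) (F(N) = (N + 3²)/(N - 2) = (N + 9)/(-2 + N) = (9 + N)/(-2 + N))
V(c) = -9 + 2*c*(-5 + c) (V(c) = -9 + (c + c)*(c + ((9 + 1)/(-2 + 1) - 1*(-5))) = -9 + (2*c)*(c + (10/(-1) + 5)) = -9 + (2*c)*(c + (-1*10 + 5)) = -9 + (2*c)*(c + (-10 + 5)) = -9 + (2*c)*(c - 5) = -9 + (2*c)*(-5 + c) = -9 + 2*c*(-5 + c))
(V(2) - 2)*(-12) = ((-9 - 10*2 + 2*2²) - 2)*(-12) = ((-9 - 20 + 2*4) - 2)*(-12) = ((-9 - 20 + 8) - 2)*(-12) = (-21 - 2)*(-12) = -23*(-12) = 276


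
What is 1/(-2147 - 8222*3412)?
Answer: -1/35379028 ≈ -2.8265e-8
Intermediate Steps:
1/(-2147 - 8222*3412) = (1/3412)/(-10369) = -1/10369*1/3412 = -1/35379028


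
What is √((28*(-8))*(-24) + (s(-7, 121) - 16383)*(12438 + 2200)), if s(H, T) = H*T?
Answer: 2*I*√63051841 ≈ 15881.0*I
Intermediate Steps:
√((28*(-8))*(-24) + (s(-7, 121) - 16383)*(12438 + 2200)) = √((28*(-8))*(-24) + (-7*121 - 16383)*(12438 + 2200)) = √(-224*(-24) + (-847 - 16383)*14638) = √(5376 - 17230*14638) = √(5376 - 252212740) = √(-252207364) = 2*I*√63051841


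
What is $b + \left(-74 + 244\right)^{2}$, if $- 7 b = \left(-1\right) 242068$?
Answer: $\frac{444368}{7} \approx 63481.0$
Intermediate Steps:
$b = \frac{242068}{7}$ ($b = - \frac{\left(-1\right) 242068}{7} = \left(- \frac{1}{7}\right) \left(-242068\right) = \frac{242068}{7} \approx 34581.0$)
$b + \left(-74 + 244\right)^{2} = \frac{242068}{7} + \left(-74 + 244\right)^{2} = \frac{242068}{7} + 170^{2} = \frac{242068}{7} + 28900 = \frac{444368}{7}$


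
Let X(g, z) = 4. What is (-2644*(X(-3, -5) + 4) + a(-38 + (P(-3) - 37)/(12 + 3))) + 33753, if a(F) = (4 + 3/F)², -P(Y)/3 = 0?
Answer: 4648504538/368449 ≈ 12616.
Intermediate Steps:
P(Y) = 0 (P(Y) = -3*0 = 0)
(-2644*(X(-3, -5) + 4) + a(-38 + (P(-3) - 37)/(12 + 3))) + 33753 = (-2644*(4 + 4) + (3 + 4*(-38 + (0 - 37)/(12 + 3)))²/(-38 + (0 - 37)/(12 + 3))²) + 33753 = (-2644*8 + (3 + 4*(-38 - 37/15))²/(-38 - 37/15)²) + 33753 = (-21152 + (3 + 4*(-38 - 37*1/15))²/(-38 - 37*1/15)²) + 33753 = (-21152 + (3 + 4*(-38 - 37/15))²/(-38 - 37/15)²) + 33753 = (-21152 + (3 + 4*(-607/15))²/(-607/15)²) + 33753 = (-21152 + 225*(3 - 2428/15)²/368449) + 33753 = (-21152 + 225*(-2383/15)²/368449) + 33753 = (-21152 + (225/368449)*(5678689/225)) + 33753 = (-21152 + 5678689/368449) + 33753 = -7787754559/368449 + 33753 = 4648504538/368449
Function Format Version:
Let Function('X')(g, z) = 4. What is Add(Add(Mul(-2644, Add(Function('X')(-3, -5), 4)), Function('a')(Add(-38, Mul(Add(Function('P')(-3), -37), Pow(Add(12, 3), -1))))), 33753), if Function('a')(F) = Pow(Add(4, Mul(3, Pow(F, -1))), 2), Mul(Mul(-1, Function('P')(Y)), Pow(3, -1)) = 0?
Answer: Rational(4648504538, 368449) ≈ 12616.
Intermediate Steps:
Function('P')(Y) = 0 (Function('P')(Y) = Mul(-3, 0) = 0)
Add(Add(Mul(-2644, Add(Function('X')(-3, -5), 4)), Function('a')(Add(-38, Mul(Add(Function('P')(-3), -37), Pow(Add(12, 3), -1))))), 33753) = Add(Add(Mul(-2644, Add(4, 4)), Mul(Pow(Add(-38, Mul(Add(0, -37), Pow(Add(12, 3), -1))), -2), Pow(Add(3, Mul(4, Add(-38, Mul(Add(0, -37), Pow(Add(12, 3), -1))))), 2))), 33753) = Add(Add(Mul(-2644, 8), Mul(Pow(Add(-38, Mul(-37, Pow(15, -1))), -2), Pow(Add(3, Mul(4, Add(-38, Mul(-37, Pow(15, -1))))), 2))), 33753) = Add(Add(-21152, Mul(Pow(Add(-38, Mul(-37, Rational(1, 15))), -2), Pow(Add(3, Mul(4, Add(-38, Mul(-37, Rational(1, 15))))), 2))), 33753) = Add(Add(-21152, Mul(Pow(Add(-38, Rational(-37, 15)), -2), Pow(Add(3, Mul(4, Add(-38, Rational(-37, 15)))), 2))), 33753) = Add(Add(-21152, Mul(Pow(Rational(-607, 15), -2), Pow(Add(3, Mul(4, Rational(-607, 15))), 2))), 33753) = Add(Add(-21152, Mul(Rational(225, 368449), Pow(Add(3, Rational(-2428, 15)), 2))), 33753) = Add(Add(-21152, Mul(Rational(225, 368449), Pow(Rational(-2383, 15), 2))), 33753) = Add(Add(-21152, Mul(Rational(225, 368449), Rational(5678689, 225))), 33753) = Add(Add(-21152, Rational(5678689, 368449)), 33753) = Add(Rational(-7787754559, 368449), 33753) = Rational(4648504538, 368449)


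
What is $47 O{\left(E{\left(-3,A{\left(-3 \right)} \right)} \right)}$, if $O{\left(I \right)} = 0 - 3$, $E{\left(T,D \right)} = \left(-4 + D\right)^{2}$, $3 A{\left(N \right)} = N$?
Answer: $-141$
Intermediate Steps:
$A{\left(N \right)} = \frac{N}{3}$
$O{\left(I \right)} = -3$
$47 O{\left(E{\left(-3,A{\left(-3 \right)} \right)} \right)} = 47 \left(-3\right) = -141$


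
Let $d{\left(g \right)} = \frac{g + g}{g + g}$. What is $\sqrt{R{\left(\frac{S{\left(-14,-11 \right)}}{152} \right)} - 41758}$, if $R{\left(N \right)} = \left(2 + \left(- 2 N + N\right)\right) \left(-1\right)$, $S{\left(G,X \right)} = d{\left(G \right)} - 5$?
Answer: $\frac{i \sqrt{60301478}}{38} \approx 204.35 i$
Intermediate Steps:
$d{\left(g \right)} = 1$ ($d{\left(g \right)} = \frac{2 g}{2 g} = 2 g \frac{1}{2 g} = 1$)
$S{\left(G,X \right)} = -4$ ($S{\left(G,X \right)} = 1 - 5 = -4$)
$R{\left(N \right)} = -2 + N$ ($R{\left(N \right)} = \left(2 - N\right) \left(-1\right) = -2 + N$)
$\sqrt{R{\left(\frac{S{\left(-14,-11 \right)}}{152} \right)} - 41758} = \sqrt{\left(-2 - \frac{4}{152}\right) - 41758} = \sqrt{\left(-2 - \frac{1}{38}\right) - 41758} = \sqrt{- \frac{77}{38} - 41758} = \sqrt{- \frac{1586881}{38}} = \frac{i \sqrt{60301478}}{38}$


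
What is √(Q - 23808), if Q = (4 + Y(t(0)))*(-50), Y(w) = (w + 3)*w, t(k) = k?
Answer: 2*I*√6002 ≈ 154.95*I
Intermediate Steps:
Y(w) = w*(3 + w) (Y(w) = (3 + w)*w = w*(3 + w))
Q = -200 (Q = (4 + 0*(3 + 0))*(-50) = (4 + 0*3)*(-50) = (4 + 0)*(-50) = 4*(-50) = -200)
√(Q - 23808) = √(-200 - 23808) = √(-24008) = 2*I*√6002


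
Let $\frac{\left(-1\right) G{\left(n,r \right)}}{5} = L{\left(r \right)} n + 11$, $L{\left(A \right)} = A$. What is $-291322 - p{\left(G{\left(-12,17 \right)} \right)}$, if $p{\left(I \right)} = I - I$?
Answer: $-291322$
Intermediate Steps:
$G{\left(n,r \right)} = -55 - 5 n r$ ($G{\left(n,r \right)} = - 5 \left(r n + 11\right) = - 5 \left(n r + 11\right) = - 5 \left(11 + n r\right) = -55 - 5 n r$)
$p{\left(I \right)} = 0$
$-291322 - p{\left(G{\left(-12,17 \right)} \right)} = -291322 - 0 = -291322 + 0 = -291322$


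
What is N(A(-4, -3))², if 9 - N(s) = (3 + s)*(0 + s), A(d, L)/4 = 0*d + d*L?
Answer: 5948721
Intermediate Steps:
A(d, L) = 4*L*d (A(d, L) = 4*(0*d + d*L) = 4*(0 + L*d) = 4*(L*d) = 4*L*d)
N(s) = 9 - s*(3 + s) (N(s) = 9 - (3 + s)*(0 + s) = 9 - (3 + s)*s = 9 - s*(3 + s))
N(A(-4, -3))² = (9 - (4*(-3)*(-4))² - 12*(-3)*(-4))² = (9 - 1*48² - 3*48)² = (9 - 1*2304 - 144)² = (9 - 2304 - 144)² = (-2439)² = 5948721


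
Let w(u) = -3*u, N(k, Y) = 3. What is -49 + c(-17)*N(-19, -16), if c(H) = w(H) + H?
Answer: 53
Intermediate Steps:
c(H) = -2*H (c(H) = -3*H + H = -2*H)
-49 + c(-17)*N(-19, -16) = -49 - 2*(-17)*3 = -49 + 34*3 = -49 + 102 = 53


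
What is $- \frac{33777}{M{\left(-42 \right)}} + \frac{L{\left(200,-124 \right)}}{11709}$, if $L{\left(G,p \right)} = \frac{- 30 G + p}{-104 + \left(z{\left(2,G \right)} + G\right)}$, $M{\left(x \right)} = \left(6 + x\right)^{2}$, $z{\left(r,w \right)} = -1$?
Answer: $- \frac{463950019}{17797680} \approx -26.068$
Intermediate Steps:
$L{\left(G,p \right)} = \frac{p - 30 G}{-105 + G}$ ($L{\left(G,p \right)} = \frac{- 30 G + p}{-104 + \left(-1 + G\right)} = \frac{p - 30 G}{-105 + G}$)
$- \frac{33777}{M{\left(-42 \right)}} + \frac{L{\left(200,-124 \right)}}{11709} = - \frac{33777}{\left(6 - 42\right)^{2}} + \frac{\frac{1}{-105 + 200} \left(-124 - 6000\right)}{11709} = - \frac{33777}{\left(-36\right)^{2}} + \frac{-124 - 6000}{95} \cdot \frac{1}{11709} = - \frac{33777}{1296} + \frac{1}{95} \left(-6124\right) \frac{1}{11709} = \left(-33777\right) \frac{1}{1296} - \frac{6124}{1112355} = - \frac{417}{16} - \frac{6124}{1112355} = - \frac{463950019}{17797680}$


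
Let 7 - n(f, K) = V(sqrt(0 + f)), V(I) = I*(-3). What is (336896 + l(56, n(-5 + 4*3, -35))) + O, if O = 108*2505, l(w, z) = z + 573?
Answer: 608016 + 3*sqrt(7) ≈ 6.0802e+5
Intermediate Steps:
V(I) = -3*I
n(f, K) = 7 + 3*sqrt(f) (n(f, K) = 7 - (-3)*sqrt(0 + f) = 7 - (-3)*sqrt(f) = 7 + 3*sqrt(f))
l(w, z) = 573 + z
O = 270540
(336896 + l(56, n(-5 + 4*3, -35))) + O = (336896 + (573 + (7 + 3*sqrt(-5 + 4*3)))) + 270540 = (336896 + (573 + (7 + 3*sqrt(-5 + 12)))) + 270540 = (336896 + (573 + (7 + 3*sqrt(7)))) + 270540 = (336896 + (580 + 3*sqrt(7))) + 270540 = (337476 + 3*sqrt(7)) + 270540 = 608016 + 3*sqrt(7)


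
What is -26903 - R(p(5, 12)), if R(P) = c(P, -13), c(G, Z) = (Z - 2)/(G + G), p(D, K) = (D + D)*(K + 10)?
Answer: -2367461/88 ≈ -26903.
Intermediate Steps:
p(D, K) = 2*D*(10 + K) (p(D, K) = (2*D)*(10 + K) = 2*D*(10 + K))
c(G, Z) = (-2 + Z)/(2*G) (c(G, Z) = (-2 + Z)/((2*G)) = (-2 + Z)*(1/(2*G)) = (-2 + Z)/(2*G))
R(P) = -15/(2*P) (R(P) = (-2 - 13)/(2*P) = (½)*(-15)/P = -15/(2*P))
-26903 - R(p(5, 12)) = -26903 - (-15)/(2*(2*5*(10 + 12))) = -26903 - (-15)/(2*(2*5*22)) = -26903 - (-15)/(2*220) = -26903 - 1*(-3/88) = -26903 + 3/88 = -2367461/88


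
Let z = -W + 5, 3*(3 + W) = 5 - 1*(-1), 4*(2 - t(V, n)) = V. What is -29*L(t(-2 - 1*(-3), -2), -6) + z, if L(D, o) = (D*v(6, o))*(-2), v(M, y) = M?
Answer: 615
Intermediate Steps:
t(V, n) = 2 - V/4
W = -1 (W = -3 + (5 - 1*(-1))/3 = -3 + (5 + 1)/3 = -3 + (⅓)*6 = -3 + 2 = -1)
L(D, o) = -12*D (L(D, o) = (D*6)*(-2) = (6*D)*(-2) = -12*D)
z = 6 (z = -1*(-1) + 5 = 1 + 5 = 6)
-29*L(t(-2 - 1*(-3), -2), -6) + z = -(-348)*(2 - (-2 - 1*(-3))/4) + 6 = -(-348)*(2 - (-2 + 3)/4) + 6 = -(-348)*(2 - ¼*1) + 6 = -(-348)*(2 - ¼) + 6 = -(-348)*7/4 + 6 = -29*(-21) + 6 = 609 + 6 = 615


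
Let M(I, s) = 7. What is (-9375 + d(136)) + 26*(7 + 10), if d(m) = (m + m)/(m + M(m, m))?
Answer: -1277147/143 ≈ -8931.1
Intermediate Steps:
d(m) = 2*m/(7 + m) (d(m) = (m + m)/(m + 7) = (2*m)/(7 + m) = 2*m/(7 + m))
(-9375 + d(136)) + 26*(7 + 10) = (-9375 + 2*136/(7 + 136)) + 26*(7 + 10) = (-9375 + 2*136/143) + 26*17 = (-9375 + 2*136*(1/143)) + 442 = (-9375 + 272/143) + 442 = -1340353/143 + 442 = -1277147/143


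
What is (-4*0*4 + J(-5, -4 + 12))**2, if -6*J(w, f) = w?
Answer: 25/36 ≈ 0.69444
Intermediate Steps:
J(w, f) = -w/6
(-4*0*4 + J(-5, -4 + 12))**2 = (-4*0*4 - 1/6*(-5))**2 = (0*4 + 5/6)**2 = (0 + 5/6)**2 = (5/6)**2 = 25/36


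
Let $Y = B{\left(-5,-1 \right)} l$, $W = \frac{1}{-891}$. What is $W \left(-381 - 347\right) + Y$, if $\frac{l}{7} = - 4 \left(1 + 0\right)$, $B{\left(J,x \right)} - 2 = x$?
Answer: $- \frac{24220}{891} \approx -27.183$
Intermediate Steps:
$B{\left(J,x \right)} = 2 + x$
$W = - \frac{1}{891} \approx -0.0011223$
$l = -28$ ($l = 7 \left(- 4 \left(1 + 0\right)\right) = 7 \left(\left(-4\right) 1\right) = 7 \left(-4\right) = -28$)
$Y = -28$ ($Y = \left(2 - 1\right) \left(-28\right) = 1 \left(-28\right) = -28$)
$W \left(-381 - 347\right) + Y = - \frac{-381 - 347}{891} - 28 = \left(- \frac{1}{891}\right) \left(-728\right) - 28 = \frac{728}{891} - 28 = - \frac{24220}{891}$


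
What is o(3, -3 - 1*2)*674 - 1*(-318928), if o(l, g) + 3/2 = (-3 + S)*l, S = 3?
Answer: 317917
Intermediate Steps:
o(l, g) = -3/2 (o(l, g) = -3/2 + (-3 + 3)*l = -3/2 + 0*l = -3/2 + 0 = -3/2)
o(3, -3 - 1*2)*674 - 1*(-318928) = -3/2*674 - 1*(-318928) = -1011 + 318928 = 317917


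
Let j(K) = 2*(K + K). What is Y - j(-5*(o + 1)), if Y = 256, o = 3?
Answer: 336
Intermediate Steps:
j(K) = 4*K (j(K) = 2*(2*K) = 4*K)
Y - j(-5*(o + 1)) = 256 - 4*(-5*(3 + 1)) = 256 - 4*(-5*4) = 256 - 4*(-20) = 256 - 1*(-80) = 256 + 80 = 336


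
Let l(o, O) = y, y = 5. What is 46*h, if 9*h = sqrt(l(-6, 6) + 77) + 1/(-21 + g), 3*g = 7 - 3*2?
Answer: -23/93 + 46*sqrt(82)/9 ≈ 46.036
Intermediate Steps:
l(o, O) = 5
g = 1/3 (g = (7 - 3*2)/3 = (7 - 6)/3 = (1/3)*1 = 1/3 ≈ 0.33333)
h = -1/186 + sqrt(82)/9 (h = (sqrt(5 + 77) + 1/(-21 + 1/3))/9 = (sqrt(82) + 1/(-62/3))/9 = (sqrt(82) - 3/62)/9 = (-3/62 + sqrt(82))/9 = -1/186 + sqrt(82)/9 ≈ 1.0008)
46*h = 46*(-1/186 + sqrt(82)/9) = -23/93 + 46*sqrt(82)/9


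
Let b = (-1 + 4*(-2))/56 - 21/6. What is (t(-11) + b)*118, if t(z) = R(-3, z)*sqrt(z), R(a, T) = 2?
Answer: -12095/28 + 236*I*sqrt(11) ≈ -431.96 + 782.72*I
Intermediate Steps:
t(z) = 2*sqrt(z)
b = -205/56 (b = (-1 - 8)*(1/56) - 21*1/6 = -9*1/56 - 7/2 = -9/56 - 7/2 = -205/56 ≈ -3.6607)
(t(-11) + b)*118 = (2*sqrt(-11) - 205/56)*118 = (2*(I*sqrt(11)) - 205/56)*118 = (2*I*sqrt(11) - 205/56)*118 = (-205/56 + 2*I*sqrt(11))*118 = -12095/28 + 236*I*sqrt(11)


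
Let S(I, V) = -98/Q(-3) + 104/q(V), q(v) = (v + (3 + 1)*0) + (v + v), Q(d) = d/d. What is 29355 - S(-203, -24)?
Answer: 265090/9 ≈ 29454.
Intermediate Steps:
Q(d) = 1
q(v) = 3*v (q(v) = (v + 4*0) + 2*v = (v + 0) + 2*v = v + 2*v = 3*v)
S(I, V) = -98 + 104/(3*V) (S(I, V) = -98/1 + 104/((3*V)) = -98*1 + 104*(1/(3*V)) = -98 + 104/(3*V))
29355 - S(-203, -24) = 29355 - (-98 + (104/3)/(-24)) = 29355 - (-98 + (104/3)*(-1/24)) = 29355 - (-98 - 13/9) = 29355 - 1*(-895/9) = 29355 + 895/9 = 265090/9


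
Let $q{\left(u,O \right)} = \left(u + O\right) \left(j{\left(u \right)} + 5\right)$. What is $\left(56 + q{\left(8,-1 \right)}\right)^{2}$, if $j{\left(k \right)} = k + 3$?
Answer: $28224$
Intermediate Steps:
$j{\left(k \right)} = 3 + k$
$q{\left(u,O \right)} = \left(8 + u\right) \left(O + u\right)$ ($q{\left(u,O \right)} = \left(u + O\right) \left(\left(3 + u\right) + 5\right) = \left(O + u\right) \left(8 + u\right) = \left(8 + u\right) \left(O + u\right)$)
$\left(56 + q{\left(8,-1 \right)}\right)^{2} = \left(56 + \left(8^{2} + 8 \left(-1\right) + 8 \cdot 8 - 8\right)\right)^{2} = \left(56 + \left(64 - 8 + 64 - 8\right)\right)^{2} = \left(56 + 112\right)^{2} = 168^{2} = 28224$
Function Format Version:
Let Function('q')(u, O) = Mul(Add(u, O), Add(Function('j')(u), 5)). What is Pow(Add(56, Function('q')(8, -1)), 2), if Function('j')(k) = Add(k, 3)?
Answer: 28224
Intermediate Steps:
Function('j')(k) = Add(3, k)
Function('q')(u, O) = Mul(Add(8, u), Add(O, u)) (Function('q')(u, O) = Mul(Add(u, O), Add(Add(3, u), 5)) = Mul(Add(O, u), Add(8, u)) = Mul(Add(8, u), Add(O, u)))
Pow(Add(56, Function('q')(8, -1)), 2) = Pow(Add(56, Add(Pow(8, 2), Mul(8, -1), Mul(8, 8), Mul(-1, 8))), 2) = Pow(Add(56, Add(64, -8, 64, -8)), 2) = Pow(Add(56, 112), 2) = Pow(168, 2) = 28224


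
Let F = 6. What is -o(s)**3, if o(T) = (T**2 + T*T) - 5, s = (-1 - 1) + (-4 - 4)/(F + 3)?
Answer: -849278123/531441 ≈ -1598.1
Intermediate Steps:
s = -26/9 (s = (-1 - 1) + (-4 - 4)/(6 + 3) = -2 - 8/9 = -26/9 ≈ -2.8889)
o(T) = -5 + 2*T**2 (o(T) = (T**2 + T**2) - 5 = 2*T**2 - 5 = -5 + 2*T**2)
-o(s)**3 = -(-5 + 2*(-26/9)**2)**3 = -(-5 + 2*(676/81))**3 = -(-5 + 1352/81)**3 = -(947/81)**3 = -1*849278123/531441 = -849278123/531441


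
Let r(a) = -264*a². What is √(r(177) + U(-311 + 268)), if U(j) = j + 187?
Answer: 6*I*√229742 ≈ 2875.9*I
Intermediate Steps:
U(j) = 187 + j
√(r(177) + U(-311 + 268)) = √(-264*177² + (187 + (-311 + 268))) = √(-264*31329 + (187 - 43)) = √(-8270856 + 144) = √(-8270712) = 6*I*√229742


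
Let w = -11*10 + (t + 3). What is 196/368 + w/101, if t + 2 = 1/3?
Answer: -15145/27876 ≈ -0.54330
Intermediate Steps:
t = -5/3 (t = -2 + 1/3 = -5/3 ≈ -1.6667)
w = -326/3 (w = -11*10 + (-5/3 + 3) = -110 + 4/3 = -326/3 ≈ -108.67)
196/368 + w/101 = 196/368 - 326/3/101 = 196*(1/368) - 326/3*1/101 = 49/92 - 326/303 = -15145/27876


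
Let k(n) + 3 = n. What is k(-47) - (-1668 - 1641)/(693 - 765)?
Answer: -2303/24 ≈ -95.958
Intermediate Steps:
k(n) = -3 + n
k(-47) - (-1668 - 1641)/(693 - 765) = (-3 - 47) - (-1668 - 1641)/(693 - 765) = -50 - (-3309)/(-72) = -50 - (-3309)*(-1)/72 = -50 - 1*1103/24 = -50 - 1103/24 = -2303/24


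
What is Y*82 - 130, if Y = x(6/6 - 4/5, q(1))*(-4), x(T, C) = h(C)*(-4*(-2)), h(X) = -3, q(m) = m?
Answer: 7742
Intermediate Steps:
x(T, C) = -24 (x(T, C) = -(-12)*(-2) = -3*8 = -24)
Y = 96 (Y = -24*(-4) = 96)
Y*82 - 130 = 96*82 - 130 = 7872 - 130 = 7742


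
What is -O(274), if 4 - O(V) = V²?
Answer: 75072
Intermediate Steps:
O(V) = 4 - V²
-O(274) = -(4 - 1*274²) = -(4 - 1*75076) = -(4 - 75076) = -1*(-75072) = 75072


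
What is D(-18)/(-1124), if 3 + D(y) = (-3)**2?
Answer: -3/562 ≈ -0.0053381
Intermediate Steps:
D(y) = 6 (D(y) = -3 + (-3)**2 = -3 + 9 = 6)
D(-18)/(-1124) = 6/(-1124) = 6*(-1/1124) = -3/562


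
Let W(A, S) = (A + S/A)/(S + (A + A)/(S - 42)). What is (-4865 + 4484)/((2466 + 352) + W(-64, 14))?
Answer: -316992/2341699 ≈ -0.13537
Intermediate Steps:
W(A, S) = (A + S/A)/(S + 2*A/(-42 + S)) (W(A, S) = (A + S/A)/(S + (2*A)/(-42 + S)) = (A + S/A)/(S + 2*A/(-42 + S)))
(-4865 + 4484)/((2466 + 352) + W(-64, 14)) = (-4865 + 4484)/((2466 + 352) + (14² - 42*14 - 42*(-64)² + 14*(-64)²)/((-64)*(14² - 42*14 + 2*(-64)))) = -381/(2818 - (196 - 588 - 42*4096 + 14*4096)/(64*(196 - 588 - 128))) = -381/(2818 - 1/64*(196 - 588 - 172032 + 57344)/(-520)) = -381/(2818 - 1/64*(-1/520)*(-115080)) = -381/(2818 - 2877/832) = -381/2341699/832 = -381*832/2341699 = -316992/2341699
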